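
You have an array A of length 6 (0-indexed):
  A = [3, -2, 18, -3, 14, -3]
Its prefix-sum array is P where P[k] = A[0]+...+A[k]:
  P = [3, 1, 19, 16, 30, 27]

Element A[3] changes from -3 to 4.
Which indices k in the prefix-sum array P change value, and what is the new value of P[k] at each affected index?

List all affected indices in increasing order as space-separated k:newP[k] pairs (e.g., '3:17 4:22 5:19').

Answer: 3:23 4:37 5:34

Derivation:
P[k] = A[0] + ... + A[k]
P[k] includes A[3] iff k >= 3
Affected indices: 3, 4, ..., 5; delta = 7
  P[3]: 16 + 7 = 23
  P[4]: 30 + 7 = 37
  P[5]: 27 + 7 = 34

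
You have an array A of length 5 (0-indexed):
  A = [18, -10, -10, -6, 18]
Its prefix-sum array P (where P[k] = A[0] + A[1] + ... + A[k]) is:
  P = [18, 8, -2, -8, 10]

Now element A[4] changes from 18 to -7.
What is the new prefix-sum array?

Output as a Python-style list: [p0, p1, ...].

Change: A[4] 18 -> -7, delta = -25
P[k] for k < 4: unchanged (A[4] not included)
P[k] for k >= 4: shift by delta = -25
  P[0] = 18 + 0 = 18
  P[1] = 8 + 0 = 8
  P[2] = -2 + 0 = -2
  P[3] = -8 + 0 = -8
  P[4] = 10 + -25 = -15

Answer: [18, 8, -2, -8, -15]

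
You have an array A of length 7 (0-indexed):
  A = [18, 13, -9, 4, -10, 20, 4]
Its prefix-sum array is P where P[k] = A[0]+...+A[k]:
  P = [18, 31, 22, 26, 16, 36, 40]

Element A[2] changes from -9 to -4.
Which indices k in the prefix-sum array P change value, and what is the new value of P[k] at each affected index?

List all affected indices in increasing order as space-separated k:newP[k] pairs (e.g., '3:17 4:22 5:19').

P[k] = A[0] + ... + A[k]
P[k] includes A[2] iff k >= 2
Affected indices: 2, 3, ..., 6; delta = 5
  P[2]: 22 + 5 = 27
  P[3]: 26 + 5 = 31
  P[4]: 16 + 5 = 21
  P[5]: 36 + 5 = 41
  P[6]: 40 + 5 = 45

Answer: 2:27 3:31 4:21 5:41 6:45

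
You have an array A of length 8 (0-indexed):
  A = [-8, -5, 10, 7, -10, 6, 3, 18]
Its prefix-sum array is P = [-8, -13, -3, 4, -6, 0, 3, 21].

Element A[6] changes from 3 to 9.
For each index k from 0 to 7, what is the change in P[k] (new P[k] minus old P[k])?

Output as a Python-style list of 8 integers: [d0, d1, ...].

Answer: [0, 0, 0, 0, 0, 0, 6, 6]

Derivation:
Element change: A[6] 3 -> 9, delta = 6
For k < 6: P[k] unchanged, delta_P[k] = 0
For k >= 6: P[k] shifts by exactly 6
Delta array: [0, 0, 0, 0, 0, 0, 6, 6]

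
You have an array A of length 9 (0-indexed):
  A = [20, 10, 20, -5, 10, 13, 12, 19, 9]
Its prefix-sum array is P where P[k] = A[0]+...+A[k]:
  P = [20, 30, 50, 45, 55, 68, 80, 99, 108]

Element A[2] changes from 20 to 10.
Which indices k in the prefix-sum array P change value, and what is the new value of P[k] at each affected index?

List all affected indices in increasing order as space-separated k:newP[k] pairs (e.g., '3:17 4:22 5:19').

Answer: 2:40 3:35 4:45 5:58 6:70 7:89 8:98

Derivation:
P[k] = A[0] + ... + A[k]
P[k] includes A[2] iff k >= 2
Affected indices: 2, 3, ..., 8; delta = -10
  P[2]: 50 + -10 = 40
  P[3]: 45 + -10 = 35
  P[4]: 55 + -10 = 45
  P[5]: 68 + -10 = 58
  P[6]: 80 + -10 = 70
  P[7]: 99 + -10 = 89
  P[8]: 108 + -10 = 98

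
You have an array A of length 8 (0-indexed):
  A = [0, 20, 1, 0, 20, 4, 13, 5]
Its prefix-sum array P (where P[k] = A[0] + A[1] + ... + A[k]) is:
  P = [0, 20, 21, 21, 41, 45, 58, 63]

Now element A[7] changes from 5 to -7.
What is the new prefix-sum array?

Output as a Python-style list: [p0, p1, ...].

Change: A[7] 5 -> -7, delta = -12
P[k] for k < 7: unchanged (A[7] not included)
P[k] for k >= 7: shift by delta = -12
  P[0] = 0 + 0 = 0
  P[1] = 20 + 0 = 20
  P[2] = 21 + 0 = 21
  P[3] = 21 + 0 = 21
  P[4] = 41 + 0 = 41
  P[5] = 45 + 0 = 45
  P[6] = 58 + 0 = 58
  P[7] = 63 + -12 = 51

Answer: [0, 20, 21, 21, 41, 45, 58, 51]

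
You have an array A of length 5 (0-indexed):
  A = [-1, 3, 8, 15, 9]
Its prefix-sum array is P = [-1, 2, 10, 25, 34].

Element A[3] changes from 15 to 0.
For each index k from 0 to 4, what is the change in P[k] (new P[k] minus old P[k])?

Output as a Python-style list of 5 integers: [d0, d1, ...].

Element change: A[3] 15 -> 0, delta = -15
For k < 3: P[k] unchanged, delta_P[k] = 0
For k >= 3: P[k] shifts by exactly -15
Delta array: [0, 0, 0, -15, -15]

Answer: [0, 0, 0, -15, -15]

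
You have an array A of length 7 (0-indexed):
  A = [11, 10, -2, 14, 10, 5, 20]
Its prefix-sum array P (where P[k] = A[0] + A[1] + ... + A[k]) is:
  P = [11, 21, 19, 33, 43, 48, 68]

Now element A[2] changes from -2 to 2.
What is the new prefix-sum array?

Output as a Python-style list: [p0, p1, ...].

Answer: [11, 21, 23, 37, 47, 52, 72]

Derivation:
Change: A[2] -2 -> 2, delta = 4
P[k] for k < 2: unchanged (A[2] not included)
P[k] for k >= 2: shift by delta = 4
  P[0] = 11 + 0 = 11
  P[1] = 21 + 0 = 21
  P[2] = 19 + 4 = 23
  P[3] = 33 + 4 = 37
  P[4] = 43 + 4 = 47
  P[5] = 48 + 4 = 52
  P[6] = 68 + 4 = 72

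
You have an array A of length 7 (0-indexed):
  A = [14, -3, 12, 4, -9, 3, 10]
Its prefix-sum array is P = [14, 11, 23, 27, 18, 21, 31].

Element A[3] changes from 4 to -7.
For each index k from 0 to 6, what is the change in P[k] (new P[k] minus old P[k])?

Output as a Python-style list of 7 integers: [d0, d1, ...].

Answer: [0, 0, 0, -11, -11, -11, -11]

Derivation:
Element change: A[3] 4 -> -7, delta = -11
For k < 3: P[k] unchanged, delta_P[k] = 0
For k >= 3: P[k] shifts by exactly -11
Delta array: [0, 0, 0, -11, -11, -11, -11]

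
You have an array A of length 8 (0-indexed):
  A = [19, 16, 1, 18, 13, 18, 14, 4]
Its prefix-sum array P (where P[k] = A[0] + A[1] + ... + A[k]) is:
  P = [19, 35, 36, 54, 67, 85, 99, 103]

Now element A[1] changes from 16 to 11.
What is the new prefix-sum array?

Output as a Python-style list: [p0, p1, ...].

Change: A[1] 16 -> 11, delta = -5
P[k] for k < 1: unchanged (A[1] not included)
P[k] for k >= 1: shift by delta = -5
  P[0] = 19 + 0 = 19
  P[1] = 35 + -5 = 30
  P[2] = 36 + -5 = 31
  P[3] = 54 + -5 = 49
  P[4] = 67 + -5 = 62
  P[5] = 85 + -5 = 80
  P[6] = 99 + -5 = 94
  P[7] = 103 + -5 = 98

Answer: [19, 30, 31, 49, 62, 80, 94, 98]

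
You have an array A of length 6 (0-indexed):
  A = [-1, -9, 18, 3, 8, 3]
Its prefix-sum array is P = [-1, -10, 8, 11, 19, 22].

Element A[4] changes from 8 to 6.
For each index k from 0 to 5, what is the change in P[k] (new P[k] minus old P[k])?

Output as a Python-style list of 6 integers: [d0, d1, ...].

Answer: [0, 0, 0, 0, -2, -2]

Derivation:
Element change: A[4] 8 -> 6, delta = -2
For k < 4: P[k] unchanged, delta_P[k] = 0
For k >= 4: P[k] shifts by exactly -2
Delta array: [0, 0, 0, 0, -2, -2]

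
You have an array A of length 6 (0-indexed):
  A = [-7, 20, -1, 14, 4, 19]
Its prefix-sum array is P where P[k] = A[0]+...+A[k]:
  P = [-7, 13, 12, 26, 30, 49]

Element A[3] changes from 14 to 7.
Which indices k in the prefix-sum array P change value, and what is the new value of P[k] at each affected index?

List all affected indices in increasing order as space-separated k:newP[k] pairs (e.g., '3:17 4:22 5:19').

Answer: 3:19 4:23 5:42

Derivation:
P[k] = A[0] + ... + A[k]
P[k] includes A[3] iff k >= 3
Affected indices: 3, 4, ..., 5; delta = -7
  P[3]: 26 + -7 = 19
  P[4]: 30 + -7 = 23
  P[5]: 49 + -7 = 42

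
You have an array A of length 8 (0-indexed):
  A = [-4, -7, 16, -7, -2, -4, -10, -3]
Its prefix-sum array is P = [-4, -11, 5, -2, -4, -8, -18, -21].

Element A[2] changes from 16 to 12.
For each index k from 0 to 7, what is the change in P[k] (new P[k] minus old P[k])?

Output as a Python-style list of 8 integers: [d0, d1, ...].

Element change: A[2] 16 -> 12, delta = -4
For k < 2: P[k] unchanged, delta_P[k] = 0
For k >= 2: P[k] shifts by exactly -4
Delta array: [0, 0, -4, -4, -4, -4, -4, -4]

Answer: [0, 0, -4, -4, -4, -4, -4, -4]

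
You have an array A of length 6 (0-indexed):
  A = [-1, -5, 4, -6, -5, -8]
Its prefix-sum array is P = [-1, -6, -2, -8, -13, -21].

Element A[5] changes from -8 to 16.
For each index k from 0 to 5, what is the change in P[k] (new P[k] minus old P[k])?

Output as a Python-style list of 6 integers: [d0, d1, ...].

Element change: A[5] -8 -> 16, delta = 24
For k < 5: P[k] unchanged, delta_P[k] = 0
For k >= 5: P[k] shifts by exactly 24
Delta array: [0, 0, 0, 0, 0, 24]

Answer: [0, 0, 0, 0, 0, 24]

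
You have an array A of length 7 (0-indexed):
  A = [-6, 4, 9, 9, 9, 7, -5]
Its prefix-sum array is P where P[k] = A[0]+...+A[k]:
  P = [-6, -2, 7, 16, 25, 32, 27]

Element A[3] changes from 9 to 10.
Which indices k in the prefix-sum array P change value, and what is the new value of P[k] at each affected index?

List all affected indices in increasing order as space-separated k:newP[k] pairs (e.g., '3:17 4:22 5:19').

Answer: 3:17 4:26 5:33 6:28

Derivation:
P[k] = A[0] + ... + A[k]
P[k] includes A[3] iff k >= 3
Affected indices: 3, 4, ..., 6; delta = 1
  P[3]: 16 + 1 = 17
  P[4]: 25 + 1 = 26
  P[5]: 32 + 1 = 33
  P[6]: 27 + 1 = 28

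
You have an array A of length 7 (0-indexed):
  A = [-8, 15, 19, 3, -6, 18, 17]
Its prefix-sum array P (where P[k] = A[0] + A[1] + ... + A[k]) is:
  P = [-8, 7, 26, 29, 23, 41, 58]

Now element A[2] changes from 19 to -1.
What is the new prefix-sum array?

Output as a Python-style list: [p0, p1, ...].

Change: A[2] 19 -> -1, delta = -20
P[k] for k < 2: unchanged (A[2] not included)
P[k] for k >= 2: shift by delta = -20
  P[0] = -8 + 0 = -8
  P[1] = 7 + 0 = 7
  P[2] = 26 + -20 = 6
  P[3] = 29 + -20 = 9
  P[4] = 23 + -20 = 3
  P[5] = 41 + -20 = 21
  P[6] = 58 + -20 = 38

Answer: [-8, 7, 6, 9, 3, 21, 38]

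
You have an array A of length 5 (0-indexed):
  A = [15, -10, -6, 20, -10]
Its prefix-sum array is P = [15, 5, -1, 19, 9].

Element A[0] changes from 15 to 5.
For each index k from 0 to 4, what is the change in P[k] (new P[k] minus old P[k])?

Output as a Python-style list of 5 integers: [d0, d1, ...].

Answer: [-10, -10, -10, -10, -10]

Derivation:
Element change: A[0] 15 -> 5, delta = -10
For k < 0: P[k] unchanged, delta_P[k] = 0
For k >= 0: P[k] shifts by exactly -10
Delta array: [-10, -10, -10, -10, -10]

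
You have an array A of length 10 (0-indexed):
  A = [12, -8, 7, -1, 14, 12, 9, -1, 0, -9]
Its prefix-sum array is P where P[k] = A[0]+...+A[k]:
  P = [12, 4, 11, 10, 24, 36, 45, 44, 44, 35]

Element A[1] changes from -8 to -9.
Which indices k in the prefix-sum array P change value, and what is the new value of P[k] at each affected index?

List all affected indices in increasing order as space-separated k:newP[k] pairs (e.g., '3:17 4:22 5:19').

Answer: 1:3 2:10 3:9 4:23 5:35 6:44 7:43 8:43 9:34

Derivation:
P[k] = A[0] + ... + A[k]
P[k] includes A[1] iff k >= 1
Affected indices: 1, 2, ..., 9; delta = -1
  P[1]: 4 + -1 = 3
  P[2]: 11 + -1 = 10
  P[3]: 10 + -1 = 9
  P[4]: 24 + -1 = 23
  P[5]: 36 + -1 = 35
  P[6]: 45 + -1 = 44
  P[7]: 44 + -1 = 43
  P[8]: 44 + -1 = 43
  P[9]: 35 + -1 = 34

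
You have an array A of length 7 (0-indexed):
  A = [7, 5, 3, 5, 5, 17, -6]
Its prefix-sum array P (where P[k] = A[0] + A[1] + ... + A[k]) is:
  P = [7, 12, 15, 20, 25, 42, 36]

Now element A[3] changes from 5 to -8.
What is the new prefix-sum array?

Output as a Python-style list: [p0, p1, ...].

Answer: [7, 12, 15, 7, 12, 29, 23]

Derivation:
Change: A[3] 5 -> -8, delta = -13
P[k] for k < 3: unchanged (A[3] not included)
P[k] for k >= 3: shift by delta = -13
  P[0] = 7 + 0 = 7
  P[1] = 12 + 0 = 12
  P[2] = 15 + 0 = 15
  P[3] = 20 + -13 = 7
  P[4] = 25 + -13 = 12
  P[5] = 42 + -13 = 29
  P[6] = 36 + -13 = 23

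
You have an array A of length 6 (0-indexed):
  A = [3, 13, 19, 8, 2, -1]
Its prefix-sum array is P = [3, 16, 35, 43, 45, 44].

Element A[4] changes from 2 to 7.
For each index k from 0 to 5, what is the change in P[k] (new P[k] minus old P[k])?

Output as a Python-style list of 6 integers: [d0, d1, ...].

Element change: A[4] 2 -> 7, delta = 5
For k < 4: P[k] unchanged, delta_P[k] = 0
For k >= 4: P[k] shifts by exactly 5
Delta array: [0, 0, 0, 0, 5, 5]

Answer: [0, 0, 0, 0, 5, 5]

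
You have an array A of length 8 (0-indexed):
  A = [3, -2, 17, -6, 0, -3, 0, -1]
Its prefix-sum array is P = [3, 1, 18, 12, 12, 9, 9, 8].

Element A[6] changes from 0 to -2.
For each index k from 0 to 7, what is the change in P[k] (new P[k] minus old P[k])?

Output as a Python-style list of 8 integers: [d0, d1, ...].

Element change: A[6] 0 -> -2, delta = -2
For k < 6: P[k] unchanged, delta_P[k] = 0
For k >= 6: P[k] shifts by exactly -2
Delta array: [0, 0, 0, 0, 0, 0, -2, -2]

Answer: [0, 0, 0, 0, 0, 0, -2, -2]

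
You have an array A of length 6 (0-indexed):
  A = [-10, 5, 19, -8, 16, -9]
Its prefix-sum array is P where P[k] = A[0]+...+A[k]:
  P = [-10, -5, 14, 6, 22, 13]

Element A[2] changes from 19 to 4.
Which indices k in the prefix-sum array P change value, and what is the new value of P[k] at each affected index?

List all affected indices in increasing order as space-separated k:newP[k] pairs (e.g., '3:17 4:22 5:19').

Answer: 2:-1 3:-9 4:7 5:-2

Derivation:
P[k] = A[0] + ... + A[k]
P[k] includes A[2] iff k >= 2
Affected indices: 2, 3, ..., 5; delta = -15
  P[2]: 14 + -15 = -1
  P[3]: 6 + -15 = -9
  P[4]: 22 + -15 = 7
  P[5]: 13 + -15 = -2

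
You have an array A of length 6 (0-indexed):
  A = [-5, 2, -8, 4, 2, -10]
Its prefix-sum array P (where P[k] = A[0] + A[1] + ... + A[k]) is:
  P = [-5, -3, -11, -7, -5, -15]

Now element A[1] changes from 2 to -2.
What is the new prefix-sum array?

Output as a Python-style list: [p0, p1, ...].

Change: A[1] 2 -> -2, delta = -4
P[k] for k < 1: unchanged (A[1] not included)
P[k] for k >= 1: shift by delta = -4
  P[0] = -5 + 0 = -5
  P[1] = -3 + -4 = -7
  P[2] = -11 + -4 = -15
  P[3] = -7 + -4 = -11
  P[4] = -5 + -4 = -9
  P[5] = -15 + -4 = -19

Answer: [-5, -7, -15, -11, -9, -19]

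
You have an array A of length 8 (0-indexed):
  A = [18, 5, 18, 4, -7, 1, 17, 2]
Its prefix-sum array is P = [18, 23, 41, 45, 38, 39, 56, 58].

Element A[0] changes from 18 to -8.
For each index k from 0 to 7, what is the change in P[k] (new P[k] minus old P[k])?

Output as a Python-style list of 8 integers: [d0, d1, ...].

Answer: [-26, -26, -26, -26, -26, -26, -26, -26]

Derivation:
Element change: A[0] 18 -> -8, delta = -26
For k < 0: P[k] unchanged, delta_P[k] = 0
For k >= 0: P[k] shifts by exactly -26
Delta array: [-26, -26, -26, -26, -26, -26, -26, -26]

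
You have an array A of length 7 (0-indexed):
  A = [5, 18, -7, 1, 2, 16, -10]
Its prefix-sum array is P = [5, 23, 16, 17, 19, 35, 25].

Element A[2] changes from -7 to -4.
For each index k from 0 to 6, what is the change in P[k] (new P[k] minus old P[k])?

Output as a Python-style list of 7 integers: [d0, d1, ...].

Element change: A[2] -7 -> -4, delta = 3
For k < 2: P[k] unchanged, delta_P[k] = 0
For k >= 2: P[k] shifts by exactly 3
Delta array: [0, 0, 3, 3, 3, 3, 3]

Answer: [0, 0, 3, 3, 3, 3, 3]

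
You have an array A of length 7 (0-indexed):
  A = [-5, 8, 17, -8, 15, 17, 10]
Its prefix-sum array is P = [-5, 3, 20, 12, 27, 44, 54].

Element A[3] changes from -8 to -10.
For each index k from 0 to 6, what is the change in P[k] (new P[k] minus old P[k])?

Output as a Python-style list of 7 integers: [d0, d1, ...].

Element change: A[3] -8 -> -10, delta = -2
For k < 3: P[k] unchanged, delta_P[k] = 0
For k >= 3: P[k] shifts by exactly -2
Delta array: [0, 0, 0, -2, -2, -2, -2]

Answer: [0, 0, 0, -2, -2, -2, -2]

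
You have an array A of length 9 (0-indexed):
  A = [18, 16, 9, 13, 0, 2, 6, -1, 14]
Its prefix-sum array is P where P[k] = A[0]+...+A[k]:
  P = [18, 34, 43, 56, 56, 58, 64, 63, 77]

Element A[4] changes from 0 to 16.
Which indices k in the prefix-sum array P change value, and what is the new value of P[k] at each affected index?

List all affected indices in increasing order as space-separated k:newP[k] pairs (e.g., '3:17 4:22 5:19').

P[k] = A[0] + ... + A[k]
P[k] includes A[4] iff k >= 4
Affected indices: 4, 5, ..., 8; delta = 16
  P[4]: 56 + 16 = 72
  P[5]: 58 + 16 = 74
  P[6]: 64 + 16 = 80
  P[7]: 63 + 16 = 79
  P[8]: 77 + 16 = 93

Answer: 4:72 5:74 6:80 7:79 8:93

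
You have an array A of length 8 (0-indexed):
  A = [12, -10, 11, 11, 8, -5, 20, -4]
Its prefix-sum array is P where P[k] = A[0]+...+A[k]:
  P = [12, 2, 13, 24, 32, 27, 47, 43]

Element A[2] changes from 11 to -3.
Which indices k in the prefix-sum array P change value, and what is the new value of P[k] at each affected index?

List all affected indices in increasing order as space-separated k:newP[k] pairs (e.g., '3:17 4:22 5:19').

Answer: 2:-1 3:10 4:18 5:13 6:33 7:29

Derivation:
P[k] = A[0] + ... + A[k]
P[k] includes A[2] iff k >= 2
Affected indices: 2, 3, ..., 7; delta = -14
  P[2]: 13 + -14 = -1
  P[3]: 24 + -14 = 10
  P[4]: 32 + -14 = 18
  P[5]: 27 + -14 = 13
  P[6]: 47 + -14 = 33
  P[7]: 43 + -14 = 29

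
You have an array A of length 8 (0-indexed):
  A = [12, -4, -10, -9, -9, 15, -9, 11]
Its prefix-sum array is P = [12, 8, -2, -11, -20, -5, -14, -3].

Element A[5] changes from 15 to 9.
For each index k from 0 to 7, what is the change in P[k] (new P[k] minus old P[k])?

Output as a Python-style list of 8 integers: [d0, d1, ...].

Element change: A[5] 15 -> 9, delta = -6
For k < 5: P[k] unchanged, delta_P[k] = 0
For k >= 5: P[k] shifts by exactly -6
Delta array: [0, 0, 0, 0, 0, -6, -6, -6]

Answer: [0, 0, 0, 0, 0, -6, -6, -6]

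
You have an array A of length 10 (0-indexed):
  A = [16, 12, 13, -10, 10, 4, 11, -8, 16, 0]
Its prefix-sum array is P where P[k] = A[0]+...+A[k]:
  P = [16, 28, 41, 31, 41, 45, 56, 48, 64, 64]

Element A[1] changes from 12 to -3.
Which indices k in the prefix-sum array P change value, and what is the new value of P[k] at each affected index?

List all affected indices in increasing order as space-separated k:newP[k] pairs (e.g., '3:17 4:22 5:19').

P[k] = A[0] + ... + A[k]
P[k] includes A[1] iff k >= 1
Affected indices: 1, 2, ..., 9; delta = -15
  P[1]: 28 + -15 = 13
  P[2]: 41 + -15 = 26
  P[3]: 31 + -15 = 16
  P[4]: 41 + -15 = 26
  P[5]: 45 + -15 = 30
  P[6]: 56 + -15 = 41
  P[7]: 48 + -15 = 33
  P[8]: 64 + -15 = 49
  P[9]: 64 + -15 = 49

Answer: 1:13 2:26 3:16 4:26 5:30 6:41 7:33 8:49 9:49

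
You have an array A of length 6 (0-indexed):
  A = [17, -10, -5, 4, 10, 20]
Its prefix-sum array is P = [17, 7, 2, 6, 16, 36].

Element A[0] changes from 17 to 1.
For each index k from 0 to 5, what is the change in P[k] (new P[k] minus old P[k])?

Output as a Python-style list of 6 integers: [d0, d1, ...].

Answer: [-16, -16, -16, -16, -16, -16]

Derivation:
Element change: A[0] 17 -> 1, delta = -16
For k < 0: P[k] unchanged, delta_P[k] = 0
For k >= 0: P[k] shifts by exactly -16
Delta array: [-16, -16, -16, -16, -16, -16]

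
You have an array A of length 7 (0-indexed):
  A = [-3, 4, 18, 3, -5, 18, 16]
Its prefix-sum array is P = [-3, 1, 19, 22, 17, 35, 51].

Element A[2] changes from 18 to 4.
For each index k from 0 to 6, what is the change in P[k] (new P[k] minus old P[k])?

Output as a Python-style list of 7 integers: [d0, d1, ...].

Answer: [0, 0, -14, -14, -14, -14, -14]

Derivation:
Element change: A[2] 18 -> 4, delta = -14
For k < 2: P[k] unchanged, delta_P[k] = 0
For k >= 2: P[k] shifts by exactly -14
Delta array: [0, 0, -14, -14, -14, -14, -14]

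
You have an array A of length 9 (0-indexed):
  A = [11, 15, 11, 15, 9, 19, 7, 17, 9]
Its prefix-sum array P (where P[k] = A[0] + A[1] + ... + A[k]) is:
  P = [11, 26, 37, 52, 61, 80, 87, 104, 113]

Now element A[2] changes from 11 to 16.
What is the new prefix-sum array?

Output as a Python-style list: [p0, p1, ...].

Answer: [11, 26, 42, 57, 66, 85, 92, 109, 118]

Derivation:
Change: A[2] 11 -> 16, delta = 5
P[k] for k < 2: unchanged (A[2] not included)
P[k] for k >= 2: shift by delta = 5
  P[0] = 11 + 0 = 11
  P[1] = 26 + 0 = 26
  P[2] = 37 + 5 = 42
  P[3] = 52 + 5 = 57
  P[4] = 61 + 5 = 66
  P[5] = 80 + 5 = 85
  P[6] = 87 + 5 = 92
  P[7] = 104 + 5 = 109
  P[8] = 113 + 5 = 118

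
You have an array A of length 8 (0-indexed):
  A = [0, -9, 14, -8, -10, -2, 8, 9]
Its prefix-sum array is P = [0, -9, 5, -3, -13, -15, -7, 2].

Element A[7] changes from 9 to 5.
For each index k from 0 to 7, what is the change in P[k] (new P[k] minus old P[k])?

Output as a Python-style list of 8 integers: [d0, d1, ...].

Answer: [0, 0, 0, 0, 0, 0, 0, -4]

Derivation:
Element change: A[7] 9 -> 5, delta = -4
For k < 7: P[k] unchanged, delta_P[k] = 0
For k >= 7: P[k] shifts by exactly -4
Delta array: [0, 0, 0, 0, 0, 0, 0, -4]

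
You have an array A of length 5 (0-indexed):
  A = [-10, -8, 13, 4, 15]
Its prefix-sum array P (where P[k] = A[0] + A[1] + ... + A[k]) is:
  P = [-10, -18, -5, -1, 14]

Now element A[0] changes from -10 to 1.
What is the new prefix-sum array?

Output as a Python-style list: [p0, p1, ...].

Change: A[0] -10 -> 1, delta = 11
P[k] for k < 0: unchanged (A[0] not included)
P[k] for k >= 0: shift by delta = 11
  P[0] = -10 + 11 = 1
  P[1] = -18 + 11 = -7
  P[2] = -5 + 11 = 6
  P[3] = -1 + 11 = 10
  P[4] = 14 + 11 = 25

Answer: [1, -7, 6, 10, 25]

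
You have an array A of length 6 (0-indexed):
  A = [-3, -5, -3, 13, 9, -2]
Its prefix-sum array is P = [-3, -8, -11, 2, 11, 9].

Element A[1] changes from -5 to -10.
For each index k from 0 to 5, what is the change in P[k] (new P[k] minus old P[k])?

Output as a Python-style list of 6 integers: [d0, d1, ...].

Answer: [0, -5, -5, -5, -5, -5]

Derivation:
Element change: A[1] -5 -> -10, delta = -5
For k < 1: P[k] unchanged, delta_P[k] = 0
For k >= 1: P[k] shifts by exactly -5
Delta array: [0, -5, -5, -5, -5, -5]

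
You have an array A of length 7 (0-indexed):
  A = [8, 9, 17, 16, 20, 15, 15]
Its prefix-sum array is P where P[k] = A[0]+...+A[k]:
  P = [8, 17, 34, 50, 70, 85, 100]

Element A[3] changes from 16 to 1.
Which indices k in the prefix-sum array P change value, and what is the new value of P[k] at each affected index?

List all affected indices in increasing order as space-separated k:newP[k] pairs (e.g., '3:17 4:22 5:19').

Answer: 3:35 4:55 5:70 6:85

Derivation:
P[k] = A[0] + ... + A[k]
P[k] includes A[3] iff k >= 3
Affected indices: 3, 4, ..., 6; delta = -15
  P[3]: 50 + -15 = 35
  P[4]: 70 + -15 = 55
  P[5]: 85 + -15 = 70
  P[6]: 100 + -15 = 85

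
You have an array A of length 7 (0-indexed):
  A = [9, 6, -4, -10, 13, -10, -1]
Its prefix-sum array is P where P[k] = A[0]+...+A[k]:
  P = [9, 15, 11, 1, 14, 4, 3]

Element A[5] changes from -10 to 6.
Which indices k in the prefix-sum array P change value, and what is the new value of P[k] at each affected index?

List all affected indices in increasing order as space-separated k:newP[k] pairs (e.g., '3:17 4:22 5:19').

P[k] = A[0] + ... + A[k]
P[k] includes A[5] iff k >= 5
Affected indices: 5, 6, ..., 6; delta = 16
  P[5]: 4 + 16 = 20
  P[6]: 3 + 16 = 19

Answer: 5:20 6:19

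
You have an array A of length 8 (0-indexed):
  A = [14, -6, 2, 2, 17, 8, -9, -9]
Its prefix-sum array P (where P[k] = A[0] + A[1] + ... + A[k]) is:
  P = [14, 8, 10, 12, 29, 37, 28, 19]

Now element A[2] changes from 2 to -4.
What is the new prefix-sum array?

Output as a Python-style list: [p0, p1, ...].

Change: A[2] 2 -> -4, delta = -6
P[k] for k < 2: unchanged (A[2] not included)
P[k] for k >= 2: shift by delta = -6
  P[0] = 14 + 0 = 14
  P[1] = 8 + 0 = 8
  P[2] = 10 + -6 = 4
  P[3] = 12 + -6 = 6
  P[4] = 29 + -6 = 23
  P[5] = 37 + -6 = 31
  P[6] = 28 + -6 = 22
  P[7] = 19 + -6 = 13

Answer: [14, 8, 4, 6, 23, 31, 22, 13]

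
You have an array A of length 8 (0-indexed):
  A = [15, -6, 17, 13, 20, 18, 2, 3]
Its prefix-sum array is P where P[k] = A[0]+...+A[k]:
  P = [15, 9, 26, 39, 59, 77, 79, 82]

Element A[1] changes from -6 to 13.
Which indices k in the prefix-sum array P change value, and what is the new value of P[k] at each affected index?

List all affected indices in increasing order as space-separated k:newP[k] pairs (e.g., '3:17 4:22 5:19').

Answer: 1:28 2:45 3:58 4:78 5:96 6:98 7:101

Derivation:
P[k] = A[0] + ... + A[k]
P[k] includes A[1] iff k >= 1
Affected indices: 1, 2, ..., 7; delta = 19
  P[1]: 9 + 19 = 28
  P[2]: 26 + 19 = 45
  P[3]: 39 + 19 = 58
  P[4]: 59 + 19 = 78
  P[5]: 77 + 19 = 96
  P[6]: 79 + 19 = 98
  P[7]: 82 + 19 = 101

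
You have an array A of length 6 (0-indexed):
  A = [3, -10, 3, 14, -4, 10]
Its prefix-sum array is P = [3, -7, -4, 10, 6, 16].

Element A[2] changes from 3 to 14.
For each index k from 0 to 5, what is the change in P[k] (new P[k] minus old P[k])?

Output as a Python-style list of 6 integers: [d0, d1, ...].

Element change: A[2] 3 -> 14, delta = 11
For k < 2: P[k] unchanged, delta_P[k] = 0
For k >= 2: P[k] shifts by exactly 11
Delta array: [0, 0, 11, 11, 11, 11]

Answer: [0, 0, 11, 11, 11, 11]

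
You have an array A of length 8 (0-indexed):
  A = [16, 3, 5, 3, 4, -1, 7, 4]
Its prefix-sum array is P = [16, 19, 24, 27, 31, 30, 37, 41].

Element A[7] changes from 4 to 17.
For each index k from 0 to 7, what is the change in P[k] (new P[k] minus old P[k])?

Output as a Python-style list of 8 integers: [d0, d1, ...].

Element change: A[7] 4 -> 17, delta = 13
For k < 7: P[k] unchanged, delta_P[k] = 0
For k >= 7: P[k] shifts by exactly 13
Delta array: [0, 0, 0, 0, 0, 0, 0, 13]

Answer: [0, 0, 0, 0, 0, 0, 0, 13]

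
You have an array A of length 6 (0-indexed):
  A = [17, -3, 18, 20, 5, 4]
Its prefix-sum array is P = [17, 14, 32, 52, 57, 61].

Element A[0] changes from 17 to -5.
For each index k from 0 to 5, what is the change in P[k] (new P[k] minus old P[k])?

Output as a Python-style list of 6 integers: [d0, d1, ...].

Answer: [-22, -22, -22, -22, -22, -22]

Derivation:
Element change: A[0] 17 -> -5, delta = -22
For k < 0: P[k] unchanged, delta_P[k] = 0
For k >= 0: P[k] shifts by exactly -22
Delta array: [-22, -22, -22, -22, -22, -22]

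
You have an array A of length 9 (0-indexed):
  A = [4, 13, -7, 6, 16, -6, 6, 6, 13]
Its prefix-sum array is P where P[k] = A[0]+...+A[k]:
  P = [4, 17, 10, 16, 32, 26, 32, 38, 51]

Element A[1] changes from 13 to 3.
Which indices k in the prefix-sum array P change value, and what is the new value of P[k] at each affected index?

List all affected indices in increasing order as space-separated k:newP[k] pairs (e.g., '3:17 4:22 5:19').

P[k] = A[0] + ... + A[k]
P[k] includes A[1] iff k >= 1
Affected indices: 1, 2, ..., 8; delta = -10
  P[1]: 17 + -10 = 7
  P[2]: 10 + -10 = 0
  P[3]: 16 + -10 = 6
  P[4]: 32 + -10 = 22
  P[5]: 26 + -10 = 16
  P[6]: 32 + -10 = 22
  P[7]: 38 + -10 = 28
  P[8]: 51 + -10 = 41

Answer: 1:7 2:0 3:6 4:22 5:16 6:22 7:28 8:41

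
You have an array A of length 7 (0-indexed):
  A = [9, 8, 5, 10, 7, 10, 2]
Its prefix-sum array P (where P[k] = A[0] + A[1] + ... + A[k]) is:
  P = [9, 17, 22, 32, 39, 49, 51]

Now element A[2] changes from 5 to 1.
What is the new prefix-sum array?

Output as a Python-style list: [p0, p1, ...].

Answer: [9, 17, 18, 28, 35, 45, 47]

Derivation:
Change: A[2] 5 -> 1, delta = -4
P[k] for k < 2: unchanged (A[2] not included)
P[k] for k >= 2: shift by delta = -4
  P[0] = 9 + 0 = 9
  P[1] = 17 + 0 = 17
  P[2] = 22 + -4 = 18
  P[3] = 32 + -4 = 28
  P[4] = 39 + -4 = 35
  P[5] = 49 + -4 = 45
  P[6] = 51 + -4 = 47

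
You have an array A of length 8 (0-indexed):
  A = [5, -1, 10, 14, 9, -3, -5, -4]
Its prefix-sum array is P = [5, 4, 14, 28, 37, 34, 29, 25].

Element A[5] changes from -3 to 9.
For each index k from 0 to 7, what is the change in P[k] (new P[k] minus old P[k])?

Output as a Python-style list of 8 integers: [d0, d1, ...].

Element change: A[5] -3 -> 9, delta = 12
For k < 5: P[k] unchanged, delta_P[k] = 0
For k >= 5: P[k] shifts by exactly 12
Delta array: [0, 0, 0, 0, 0, 12, 12, 12]

Answer: [0, 0, 0, 0, 0, 12, 12, 12]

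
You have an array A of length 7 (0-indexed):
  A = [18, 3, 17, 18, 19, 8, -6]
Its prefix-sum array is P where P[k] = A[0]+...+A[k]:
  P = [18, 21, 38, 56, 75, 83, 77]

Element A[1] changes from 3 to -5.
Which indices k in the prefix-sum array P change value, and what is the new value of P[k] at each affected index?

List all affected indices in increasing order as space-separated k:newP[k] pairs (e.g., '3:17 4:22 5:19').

Answer: 1:13 2:30 3:48 4:67 5:75 6:69

Derivation:
P[k] = A[0] + ... + A[k]
P[k] includes A[1] iff k >= 1
Affected indices: 1, 2, ..., 6; delta = -8
  P[1]: 21 + -8 = 13
  P[2]: 38 + -8 = 30
  P[3]: 56 + -8 = 48
  P[4]: 75 + -8 = 67
  P[5]: 83 + -8 = 75
  P[6]: 77 + -8 = 69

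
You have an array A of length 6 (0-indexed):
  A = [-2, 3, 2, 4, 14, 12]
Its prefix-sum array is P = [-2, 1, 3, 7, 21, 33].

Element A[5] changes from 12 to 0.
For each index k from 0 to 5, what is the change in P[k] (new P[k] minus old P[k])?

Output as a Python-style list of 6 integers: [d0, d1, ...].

Element change: A[5] 12 -> 0, delta = -12
For k < 5: P[k] unchanged, delta_P[k] = 0
For k >= 5: P[k] shifts by exactly -12
Delta array: [0, 0, 0, 0, 0, -12]

Answer: [0, 0, 0, 0, 0, -12]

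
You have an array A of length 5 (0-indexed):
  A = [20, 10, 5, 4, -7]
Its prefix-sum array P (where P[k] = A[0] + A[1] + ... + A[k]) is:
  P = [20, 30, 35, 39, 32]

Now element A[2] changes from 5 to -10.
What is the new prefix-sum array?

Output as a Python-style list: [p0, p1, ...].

Change: A[2] 5 -> -10, delta = -15
P[k] for k < 2: unchanged (A[2] not included)
P[k] for k >= 2: shift by delta = -15
  P[0] = 20 + 0 = 20
  P[1] = 30 + 0 = 30
  P[2] = 35 + -15 = 20
  P[3] = 39 + -15 = 24
  P[4] = 32 + -15 = 17

Answer: [20, 30, 20, 24, 17]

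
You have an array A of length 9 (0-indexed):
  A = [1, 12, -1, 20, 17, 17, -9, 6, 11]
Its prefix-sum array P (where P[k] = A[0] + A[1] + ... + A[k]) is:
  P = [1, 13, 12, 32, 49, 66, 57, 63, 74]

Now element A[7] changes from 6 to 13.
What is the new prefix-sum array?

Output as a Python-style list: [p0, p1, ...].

Change: A[7] 6 -> 13, delta = 7
P[k] for k < 7: unchanged (A[7] not included)
P[k] for k >= 7: shift by delta = 7
  P[0] = 1 + 0 = 1
  P[1] = 13 + 0 = 13
  P[2] = 12 + 0 = 12
  P[3] = 32 + 0 = 32
  P[4] = 49 + 0 = 49
  P[5] = 66 + 0 = 66
  P[6] = 57 + 0 = 57
  P[7] = 63 + 7 = 70
  P[8] = 74 + 7 = 81

Answer: [1, 13, 12, 32, 49, 66, 57, 70, 81]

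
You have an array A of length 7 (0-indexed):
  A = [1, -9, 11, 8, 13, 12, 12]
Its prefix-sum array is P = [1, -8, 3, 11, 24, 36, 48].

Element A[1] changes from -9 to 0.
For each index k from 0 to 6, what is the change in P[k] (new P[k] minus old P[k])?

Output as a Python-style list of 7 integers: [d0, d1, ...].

Answer: [0, 9, 9, 9, 9, 9, 9]

Derivation:
Element change: A[1] -9 -> 0, delta = 9
For k < 1: P[k] unchanged, delta_P[k] = 0
For k >= 1: P[k] shifts by exactly 9
Delta array: [0, 9, 9, 9, 9, 9, 9]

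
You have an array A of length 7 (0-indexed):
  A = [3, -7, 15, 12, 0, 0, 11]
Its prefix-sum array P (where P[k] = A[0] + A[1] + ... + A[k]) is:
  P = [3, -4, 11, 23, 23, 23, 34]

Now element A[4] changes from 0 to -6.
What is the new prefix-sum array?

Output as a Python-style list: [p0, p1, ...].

Change: A[4] 0 -> -6, delta = -6
P[k] for k < 4: unchanged (A[4] not included)
P[k] for k >= 4: shift by delta = -6
  P[0] = 3 + 0 = 3
  P[1] = -4 + 0 = -4
  P[2] = 11 + 0 = 11
  P[3] = 23 + 0 = 23
  P[4] = 23 + -6 = 17
  P[5] = 23 + -6 = 17
  P[6] = 34 + -6 = 28

Answer: [3, -4, 11, 23, 17, 17, 28]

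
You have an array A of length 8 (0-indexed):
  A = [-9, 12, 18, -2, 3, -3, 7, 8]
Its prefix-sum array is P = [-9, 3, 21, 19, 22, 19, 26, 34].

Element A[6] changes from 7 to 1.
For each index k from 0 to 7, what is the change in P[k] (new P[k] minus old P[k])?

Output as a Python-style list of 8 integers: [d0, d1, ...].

Answer: [0, 0, 0, 0, 0, 0, -6, -6]

Derivation:
Element change: A[6] 7 -> 1, delta = -6
For k < 6: P[k] unchanged, delta_P[k] = 0
For k >= 6: P[k] shifts by exactly -6
Delta array: [0, 0, 0, 0, 0, 0, -6, -6]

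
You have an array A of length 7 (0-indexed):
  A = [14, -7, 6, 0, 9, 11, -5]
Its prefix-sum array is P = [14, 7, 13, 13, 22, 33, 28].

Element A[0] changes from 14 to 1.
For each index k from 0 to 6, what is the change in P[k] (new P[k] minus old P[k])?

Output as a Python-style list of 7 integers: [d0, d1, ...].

Element change: A[0] 14 -> 1, delta = -13
For k < 0: P[k] unchanged, delta_P[k] = 0
For k >= 0: P[k] shifts by exactly -13
Delta array: [-13, -13, -13, -13, -13, -13, -13]

Answer: [-13, -13, -13, -13, -13, -13, -13]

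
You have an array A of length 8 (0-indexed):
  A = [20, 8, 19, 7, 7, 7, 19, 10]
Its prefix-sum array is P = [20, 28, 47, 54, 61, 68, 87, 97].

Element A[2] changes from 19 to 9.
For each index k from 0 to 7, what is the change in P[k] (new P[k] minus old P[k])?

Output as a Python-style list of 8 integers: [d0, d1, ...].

Answer: [0, 0, -10, -10, -10, -10, -10, -10]

Derivation:
Element change: A[2] 19 -> 9, delta = -10
For k < 2: P[k] unchanged, delta_P[k] = 0
For k >= 2: P[k] shifts by exactly -10
Delta array: [0, 0, -10, -10, -10, -10, -10, -10]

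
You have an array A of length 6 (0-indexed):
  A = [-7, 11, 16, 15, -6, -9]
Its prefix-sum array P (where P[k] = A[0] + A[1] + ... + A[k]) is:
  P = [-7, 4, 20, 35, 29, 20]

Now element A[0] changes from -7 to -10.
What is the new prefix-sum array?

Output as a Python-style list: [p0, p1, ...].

Answer: [-10, 1, 17, 32, 26, 17]

Derivation:
Change: A[0] -7 -> -10, delta = -3
P[k] for k < 0: unchanged (A[0] not included)
P[k] for k >= 0: shift by delta = -3
  P[0] = -7 + -3 = -10
  P[1] = 4 + -3 = 1
  P[2] = 20 + -3 = 17
  P[3] = 35 + -3 = 32
  P[4] = 29 + -3 = 26
  P[5] = 20 + -3 = 17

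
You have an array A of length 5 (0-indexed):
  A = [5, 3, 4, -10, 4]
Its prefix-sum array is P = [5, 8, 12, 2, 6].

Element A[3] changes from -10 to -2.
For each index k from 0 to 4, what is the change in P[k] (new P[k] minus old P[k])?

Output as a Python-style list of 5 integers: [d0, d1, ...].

Element change: A[3] -10 -> -2, delta = 8
For k < 3: P[k] unchanged, delta_P[k] = 0
For k >= 3: P[k] shifts by exactly 8
Delta array: [0, 0, 0, 8, 8]

Answer: [0, 0, 0, 8, 8]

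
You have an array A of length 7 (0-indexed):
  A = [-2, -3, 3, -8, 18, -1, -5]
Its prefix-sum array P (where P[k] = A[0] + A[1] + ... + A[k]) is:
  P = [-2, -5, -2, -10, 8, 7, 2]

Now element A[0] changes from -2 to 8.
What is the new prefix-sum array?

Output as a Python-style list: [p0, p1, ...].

Change: A[0] -2 -> 8, delta = 10
P[k] for k < 0: unchanged (A[0] not included)
P[k] for k >= 0: shift by delta = 10
  P[0] = -2 + 10 = 8
  P[1] = -5 + 10 = 5
  P[2] = -2 + 10 = 8
  P[3] = -10 + 10 = 0
  P[4] = 8 + 10 = 18
  P[5] = 7 + 10 = 17
  P[6] = 2 + 10 = 12

Answer: [8, 5, 8, 0, 18, 17, 12]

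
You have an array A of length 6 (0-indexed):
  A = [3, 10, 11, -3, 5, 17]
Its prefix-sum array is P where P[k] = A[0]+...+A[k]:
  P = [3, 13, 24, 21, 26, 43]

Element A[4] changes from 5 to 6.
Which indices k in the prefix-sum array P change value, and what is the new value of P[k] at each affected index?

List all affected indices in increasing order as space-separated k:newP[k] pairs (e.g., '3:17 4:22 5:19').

P[k] = A[0] + ... + A[k]
P[k] includes A[4] iff k >= 4
Affected indices: 4, 5, ..., 5; delta = 1
  P[4]: 26 + 1 = 27
  P[5]: 43 + 1 = 44

Answer: 4:27 5:44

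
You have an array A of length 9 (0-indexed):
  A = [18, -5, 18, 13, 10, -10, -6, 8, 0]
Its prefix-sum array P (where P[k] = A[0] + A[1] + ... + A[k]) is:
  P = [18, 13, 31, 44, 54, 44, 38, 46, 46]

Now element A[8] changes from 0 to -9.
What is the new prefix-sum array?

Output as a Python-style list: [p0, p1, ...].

Change: A[8] 0 -> -9, delta = -9
P[k] for k < 8: unchanged (A[8] not included)
P[k] for k >= 8: shift by delta = -9
  P[0] = 18 + 0 = 18
  P[1] = 13 + 0 = 13
  P[2] = 31 + 0 = 31
  P[3] = 44 + 0 = 44
  P[4] = 54 + 0 = 54
  P[5] = 44 + 0 = 44
  P[6] = 38 + 0 = 38
  P[7] = 46 + 0 = 46
  P[8] = 46 + -9 = 37

Answer: [18, 13, 31, 44, 54, 44, 38, 46, 37]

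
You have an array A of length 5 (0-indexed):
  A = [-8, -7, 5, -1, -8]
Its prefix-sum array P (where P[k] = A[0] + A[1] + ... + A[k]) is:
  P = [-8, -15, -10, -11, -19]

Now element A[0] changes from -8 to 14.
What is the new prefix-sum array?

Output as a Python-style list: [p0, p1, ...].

Answer: [14, 7, 12, 11, 3]

Derivation:
Change: A[0] -8 -> 14, delta = 22
P[k] for k < 0: unchanged (A[0] not included)
P[k] for k >= 0: shift by delta = 22
  P[0] = -8 + 22 = 14
  P[1] = -15 + 22 = 7
  P[2] = -10 + 22 = 12
  P[3] = -11 + 22 = 11
  P[4] = -19 + 22 = 3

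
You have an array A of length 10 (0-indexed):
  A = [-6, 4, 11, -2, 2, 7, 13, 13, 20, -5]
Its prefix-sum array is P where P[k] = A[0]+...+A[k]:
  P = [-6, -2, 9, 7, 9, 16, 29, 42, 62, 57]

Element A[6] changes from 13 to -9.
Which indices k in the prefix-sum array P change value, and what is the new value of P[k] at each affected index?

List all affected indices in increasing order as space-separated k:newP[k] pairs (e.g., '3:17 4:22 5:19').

P[k] = A[0] + ... + A[k]
P[k] includes A[6] iff k >= 6
Affected indices: 6, 7, ..., 9; delta = -22
  P[6]: 29 + -22 = 7
  P[7]: 42 + -22 = 20
  P[8]: 62 + -22 = 40
  P[9]: 57 + -22 = 35

Answer: 6:7 7:20 8:40 9:35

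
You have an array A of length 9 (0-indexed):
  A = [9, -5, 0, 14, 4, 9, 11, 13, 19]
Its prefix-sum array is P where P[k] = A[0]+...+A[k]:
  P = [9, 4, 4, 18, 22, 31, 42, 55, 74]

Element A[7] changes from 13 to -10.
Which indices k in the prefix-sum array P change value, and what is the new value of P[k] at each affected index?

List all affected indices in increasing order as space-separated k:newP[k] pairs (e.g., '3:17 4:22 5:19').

P[k] = A[0] + ... + A[k]
P[k] includes A[7] iff k >= 7
Affected indices: 7, 8, ..., 8; delta = -23
  P[7]: 55 + -23 = 32
  P[8]: 74 + -23 = 51

Answer: 7:32 8:51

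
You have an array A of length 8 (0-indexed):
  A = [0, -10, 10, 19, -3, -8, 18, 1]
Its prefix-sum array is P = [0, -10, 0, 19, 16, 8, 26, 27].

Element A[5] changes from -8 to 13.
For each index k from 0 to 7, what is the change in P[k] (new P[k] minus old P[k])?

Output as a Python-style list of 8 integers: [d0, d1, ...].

Answer: [0, 0, 0, 0, 0, 21, 21, 21]

Derivation:
Element change: A[5] -8 -> 13, delta = 21
For k < 5: P[k] unchanged, delta_P[k] = 0
For k >= 5: P[k] shifts by exactly 21
Delta array: [0, 0, 0, 0, 0, 21, 21, 21]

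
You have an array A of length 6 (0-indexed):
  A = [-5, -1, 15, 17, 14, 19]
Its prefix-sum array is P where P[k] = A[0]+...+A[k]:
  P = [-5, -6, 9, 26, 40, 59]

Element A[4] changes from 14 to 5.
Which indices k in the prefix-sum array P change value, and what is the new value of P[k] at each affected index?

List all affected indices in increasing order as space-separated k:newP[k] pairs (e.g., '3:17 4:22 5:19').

P[k] = A[0] + ... + A[k]
P[k] includes A[4] iff k >= 4
Affected indices: 4, 5, ..., 5; delta = -9
  P[4]: 40 + -9 = 31
  P[5]: 59 + -9 = 50

Answer: 4:31 5:50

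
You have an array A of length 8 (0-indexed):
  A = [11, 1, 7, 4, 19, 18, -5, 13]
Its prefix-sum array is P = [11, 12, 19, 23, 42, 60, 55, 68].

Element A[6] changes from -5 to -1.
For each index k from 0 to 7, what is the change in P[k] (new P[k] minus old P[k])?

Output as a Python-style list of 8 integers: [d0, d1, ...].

Answer: [0, 0, 0, 0, 0, 0, 4, 4]

Derivation:
Element change: A[6] -5 -> -1, delta = 4
For k < 6: P[k] unchanged, delta_P[k] = 0
For k >= 6: P[k] shifts by exactly 4
Delta array: [0, 0, 0, 0, 0, 0, 4, 4]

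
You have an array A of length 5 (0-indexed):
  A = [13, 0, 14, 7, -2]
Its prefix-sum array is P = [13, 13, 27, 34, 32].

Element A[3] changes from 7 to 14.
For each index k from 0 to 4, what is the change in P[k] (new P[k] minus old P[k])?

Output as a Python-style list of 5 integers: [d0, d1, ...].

Element change: A[3] 7 -> 14, delta = 7
For k < 3: P[k] unchanged, delta_P[k] = 0
For k >= 3: P[k] shifts by exactly 7
Delta array: [0, 0, 0, 7, 7]

Answer: [0, 0, 0, 7, 7]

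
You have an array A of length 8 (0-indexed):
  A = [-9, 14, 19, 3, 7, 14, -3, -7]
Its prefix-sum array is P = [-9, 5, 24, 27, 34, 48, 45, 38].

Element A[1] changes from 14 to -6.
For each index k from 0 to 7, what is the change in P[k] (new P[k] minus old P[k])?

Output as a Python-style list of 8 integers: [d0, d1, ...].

Element change: A[1] 14 -> -6, delta = -20
For k < 1: P[k] unchanged, delta_P[k] = 0
For k >= 1: P[k] shifts by exactly -20
Delta array: [0, -20, -20, -20, -20, -20, -20, -20]

Answer: [0, -20, -20, -20, -20, -20, -20, -20]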